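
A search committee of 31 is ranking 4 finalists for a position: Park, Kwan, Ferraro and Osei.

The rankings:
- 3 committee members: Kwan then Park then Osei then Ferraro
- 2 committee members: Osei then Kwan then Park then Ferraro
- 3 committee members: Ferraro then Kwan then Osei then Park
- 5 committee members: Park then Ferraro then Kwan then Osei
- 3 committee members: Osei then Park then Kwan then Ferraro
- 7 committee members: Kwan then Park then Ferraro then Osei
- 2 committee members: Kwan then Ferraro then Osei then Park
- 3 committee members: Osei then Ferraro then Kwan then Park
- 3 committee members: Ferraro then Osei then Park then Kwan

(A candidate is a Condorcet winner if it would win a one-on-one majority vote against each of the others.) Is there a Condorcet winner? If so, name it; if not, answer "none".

Kwan

Check each pair by majority over 31 ballots:
Park–Kwan: Kwan 20–11.
Park vs Ferraro: Park wins 20–11.
Park vs Osei: Osei, 16–15.
Kwan vs Ferraro: 3+2+3+7+2 = 17 for Kwan, 14 for Ferraro — Kwan by 17–14.
Kwan vs Osei: 3+3+5+7+2 = 20 for Kwan, 11 for Osei — Kwan by 20–11.
Ferraro vs Osei: Ferraro wins 20–11.
Only Kwan has no losses; Kwan is the Condorcet winner.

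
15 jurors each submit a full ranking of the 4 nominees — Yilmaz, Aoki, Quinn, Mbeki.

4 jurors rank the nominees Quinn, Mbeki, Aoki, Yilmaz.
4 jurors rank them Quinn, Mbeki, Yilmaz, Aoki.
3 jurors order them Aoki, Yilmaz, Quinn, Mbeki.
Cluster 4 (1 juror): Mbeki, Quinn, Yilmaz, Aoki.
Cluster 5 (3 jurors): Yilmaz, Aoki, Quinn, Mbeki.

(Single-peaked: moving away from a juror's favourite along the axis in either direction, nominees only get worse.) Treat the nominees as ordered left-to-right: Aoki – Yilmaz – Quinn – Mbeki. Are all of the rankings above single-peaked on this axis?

Axis positions: Aoki=1, Yilmaz=2, Quinn=3, Mbeki=4.
Cluster 1: ranking walks positions 3-4-1-2; Aoki is ranked above Yilmaz even though Yilmaz lies between Aoki and the peak Quinn on the axis — preferences dip and rise again. Not single-peaked.
Cluster 2 (peak Quinn at position 3): ranking walks positions 3-4-2-1, expanding outward from the peak — single-peaked.
Cluster 3 (peak Aoki at position 1): ranking walks positions 1-2-3-4, expanding outward from the peak — single-peaked.
Cluster 4 (peak Mbeki at position 4): ranking walks positions 4-3-2-1, expanding outward from the peak — single-peaked.
Cluster 5 (peak Yilmaz at position 2): ranking walks positions 2-1-3-4, expanding outward from the peak — single-peaked.
Cluster 1 violates single-peakedness, so the profile is not single-peaked on this axis.

no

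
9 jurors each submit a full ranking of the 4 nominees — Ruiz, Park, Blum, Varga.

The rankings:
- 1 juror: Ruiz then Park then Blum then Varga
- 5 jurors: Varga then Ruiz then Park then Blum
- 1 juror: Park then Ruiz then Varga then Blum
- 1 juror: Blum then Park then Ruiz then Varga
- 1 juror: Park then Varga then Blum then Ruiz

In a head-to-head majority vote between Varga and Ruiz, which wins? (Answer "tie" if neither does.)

Varga

Ballots ranking Varga above Ruiz: 5 + 1 = 6.
Ballots ranking Ruiz above Varga: 9 − 6 = 3.
Varga wins the head-to-head 6–3.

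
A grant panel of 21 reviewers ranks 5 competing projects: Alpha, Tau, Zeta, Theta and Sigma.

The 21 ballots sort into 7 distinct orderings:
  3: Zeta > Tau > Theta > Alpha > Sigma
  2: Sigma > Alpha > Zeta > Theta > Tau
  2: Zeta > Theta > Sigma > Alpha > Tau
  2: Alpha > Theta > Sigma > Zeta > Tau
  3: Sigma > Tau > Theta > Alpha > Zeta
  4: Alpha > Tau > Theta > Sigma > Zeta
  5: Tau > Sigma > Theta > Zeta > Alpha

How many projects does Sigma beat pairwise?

2

Sigma against each rival (21 reviewers):
Sigma vs Alpha: 12 to 9, Sigma.
Sigma vs Tau: Tau, 12–9.
Sigma vs Zeta: Sigma, 16–5.
Sigma vs Theta: Theta, 11–10.
Sigma beats Alpha, Zeta; loses to Tau, Theta — 2 pairwise wins.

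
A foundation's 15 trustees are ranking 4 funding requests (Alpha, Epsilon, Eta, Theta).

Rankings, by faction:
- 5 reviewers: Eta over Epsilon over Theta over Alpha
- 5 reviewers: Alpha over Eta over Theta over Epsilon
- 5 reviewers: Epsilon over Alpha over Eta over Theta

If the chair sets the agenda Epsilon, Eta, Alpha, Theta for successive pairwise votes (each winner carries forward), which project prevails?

Alpha

Round 1: Epsilon vs Eta — 5–10, Eta advances.
Round 2: Eta vs Alpha — 5–10, Alpha advances.
Round 3: Alpha vs Theta — 10–5, Alpha advances.
The agenda winner is Alpha.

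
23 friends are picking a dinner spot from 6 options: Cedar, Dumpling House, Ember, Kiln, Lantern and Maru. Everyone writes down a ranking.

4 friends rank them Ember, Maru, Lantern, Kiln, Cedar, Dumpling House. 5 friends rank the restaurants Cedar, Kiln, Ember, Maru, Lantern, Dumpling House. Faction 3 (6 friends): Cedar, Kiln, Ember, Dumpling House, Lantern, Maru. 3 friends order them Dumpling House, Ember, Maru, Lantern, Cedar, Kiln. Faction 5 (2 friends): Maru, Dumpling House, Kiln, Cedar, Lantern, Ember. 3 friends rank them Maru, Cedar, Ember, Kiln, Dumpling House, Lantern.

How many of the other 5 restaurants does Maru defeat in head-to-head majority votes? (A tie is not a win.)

Maru against each rival (23 friends):
Maru–Cedar: Maru 12–11.
Maru vs Dumpling House: Maru, 14–9.
Maru–Ember: Ember 18–5.
Maru vs Kiln: Maru, 12–11.
Maru vs Lantern: Maru wins 17–6.
Maru beats Cedar, Dumpling House, Kiln, Lantern; loses to Ember — 4 pairwise wins.

4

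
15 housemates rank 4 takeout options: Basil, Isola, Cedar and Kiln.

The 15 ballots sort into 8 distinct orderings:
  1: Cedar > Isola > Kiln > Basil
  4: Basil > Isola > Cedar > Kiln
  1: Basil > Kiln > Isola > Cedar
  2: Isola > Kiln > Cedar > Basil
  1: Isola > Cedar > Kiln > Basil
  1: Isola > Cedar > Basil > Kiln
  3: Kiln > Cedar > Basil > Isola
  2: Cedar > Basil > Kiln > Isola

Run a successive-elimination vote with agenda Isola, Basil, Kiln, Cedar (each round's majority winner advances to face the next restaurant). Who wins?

Cedar

Round 1: Isola vs Basil — 5–10, Basil advances.
Round 2: Basil vs Kiln — 8–7, Basil advances.
Round 3: Basil vs Cedar — 5–10, Cedar advances.
Cedar survives the agenda.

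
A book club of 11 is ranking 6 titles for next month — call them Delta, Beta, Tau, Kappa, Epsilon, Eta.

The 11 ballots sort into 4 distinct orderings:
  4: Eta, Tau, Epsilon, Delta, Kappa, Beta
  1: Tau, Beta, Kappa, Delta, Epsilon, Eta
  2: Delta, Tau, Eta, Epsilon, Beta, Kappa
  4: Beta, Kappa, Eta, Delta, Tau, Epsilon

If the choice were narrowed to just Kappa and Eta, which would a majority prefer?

Eta

Ballots ranking Kappa above Eta: 1 + 4 = 5.
Ballots ranking Eta above Kappa: 11 − 5 = 6.
Eta wins the head-to-head 6–5.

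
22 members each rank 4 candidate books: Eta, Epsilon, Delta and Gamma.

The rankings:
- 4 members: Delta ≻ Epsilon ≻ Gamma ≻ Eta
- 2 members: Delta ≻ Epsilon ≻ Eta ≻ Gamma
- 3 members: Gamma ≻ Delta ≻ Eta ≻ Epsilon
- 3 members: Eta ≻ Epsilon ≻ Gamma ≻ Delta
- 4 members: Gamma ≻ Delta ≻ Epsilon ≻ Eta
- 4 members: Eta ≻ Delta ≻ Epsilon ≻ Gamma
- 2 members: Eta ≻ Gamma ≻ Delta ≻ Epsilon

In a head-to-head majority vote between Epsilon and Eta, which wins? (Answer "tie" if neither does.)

Ballots ranking Epsilon above Eta: 4 + 2 + 4 = 10.
Ballots ranking Eta above Epsilon: 22 − 10 = 12.
Eta wins the head-to-head 12–10.

Eta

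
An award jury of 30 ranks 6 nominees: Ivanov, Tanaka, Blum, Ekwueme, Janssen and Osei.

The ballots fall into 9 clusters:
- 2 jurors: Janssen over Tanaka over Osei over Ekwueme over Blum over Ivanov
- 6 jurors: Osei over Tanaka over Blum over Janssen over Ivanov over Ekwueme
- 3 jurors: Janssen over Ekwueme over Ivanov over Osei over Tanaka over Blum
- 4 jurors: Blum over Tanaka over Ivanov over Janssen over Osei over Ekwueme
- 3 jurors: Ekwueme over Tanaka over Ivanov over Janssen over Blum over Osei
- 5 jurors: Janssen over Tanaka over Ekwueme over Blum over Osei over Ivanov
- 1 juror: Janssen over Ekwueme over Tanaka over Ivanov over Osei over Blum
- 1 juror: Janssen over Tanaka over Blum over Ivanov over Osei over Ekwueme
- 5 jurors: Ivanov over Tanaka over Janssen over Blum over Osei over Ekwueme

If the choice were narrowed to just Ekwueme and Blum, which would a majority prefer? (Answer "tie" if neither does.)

Blum

Ballots ranking Ekwueme above Blum: 2 + 3 + 3 + 5 + 1 = 14.
Ballots ranking Blum above Ekwueme: 30 − 14 = 16.
Blum wins the head-to-head 16–14.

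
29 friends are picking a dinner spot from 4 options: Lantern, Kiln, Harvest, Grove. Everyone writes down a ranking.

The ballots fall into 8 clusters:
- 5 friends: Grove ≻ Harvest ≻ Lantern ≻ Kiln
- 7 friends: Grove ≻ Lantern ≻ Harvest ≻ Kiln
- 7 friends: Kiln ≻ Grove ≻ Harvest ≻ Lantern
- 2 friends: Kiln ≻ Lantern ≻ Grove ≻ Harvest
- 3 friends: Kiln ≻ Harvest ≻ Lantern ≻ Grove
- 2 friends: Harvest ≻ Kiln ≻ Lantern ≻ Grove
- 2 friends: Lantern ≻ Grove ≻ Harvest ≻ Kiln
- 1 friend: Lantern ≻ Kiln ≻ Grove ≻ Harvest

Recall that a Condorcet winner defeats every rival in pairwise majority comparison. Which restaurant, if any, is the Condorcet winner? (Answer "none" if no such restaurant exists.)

none

Check each pair by majority over 29 ballots:
Lantern vs Kiln: 5+7+2+1 = 15 for Lantern, 14 for Kiln — Lantern by 15–14.
Lantern vs Harvest: 7+2+2+1 = 12 for Lantern, 17 for Harvest — Harvest by 17–12.
Lantern vs Grove: 2+3+2+2+1 = 10 for Lantern, 19 for Grove — Grove by 19–10.
Kiln vs Harvest: 7+2+3+1 = 13 for Kiln, 16 for Harvest — Harvest by 16–13.
Kiln vs Grove: Kiln is ranked higher on 7+2+3+2+1 = 15 ballots, Grove on 14. Kiln wins 15–14.
Harvest vs Grove: 3+2 = 5 for Harvest, 24 for Grove — Grove by 24–5.
Every restaurant loses at least once (Lantern loses to Harvest; Kiln loses to Lantern; Harvest loses to Grove; Grove loses to Kiln). The majority relation contains the cycle Lantern beats Kiln beats Grove beats Lantern, so there is no Condorcet winner.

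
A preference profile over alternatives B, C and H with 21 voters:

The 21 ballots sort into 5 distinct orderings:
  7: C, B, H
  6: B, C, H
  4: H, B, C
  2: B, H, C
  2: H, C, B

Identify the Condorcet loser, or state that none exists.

H

Pairwise majorities:
B vs C: 12 to 9, B.
B vs H: B wins 15–6.
C vs H: 13 to 8, C.
H is beaten in every head-to-head and is the Condorcet loser.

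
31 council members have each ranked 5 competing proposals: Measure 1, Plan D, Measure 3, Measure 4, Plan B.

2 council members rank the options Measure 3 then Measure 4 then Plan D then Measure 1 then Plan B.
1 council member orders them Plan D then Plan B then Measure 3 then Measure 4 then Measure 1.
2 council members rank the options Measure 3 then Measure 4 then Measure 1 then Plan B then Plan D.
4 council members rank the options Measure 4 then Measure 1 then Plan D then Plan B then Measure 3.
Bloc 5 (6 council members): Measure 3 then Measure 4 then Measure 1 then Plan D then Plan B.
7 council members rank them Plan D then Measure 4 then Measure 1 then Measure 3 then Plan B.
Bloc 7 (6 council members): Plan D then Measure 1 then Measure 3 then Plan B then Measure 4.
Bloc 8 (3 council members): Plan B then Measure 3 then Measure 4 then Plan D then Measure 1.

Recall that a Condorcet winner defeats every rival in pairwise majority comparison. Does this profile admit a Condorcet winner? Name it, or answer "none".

Check each pair by majority over 31 ballots:
Measure 1 vs Plan D: Measure 1 is ranked higher on 2+4+6 = 12 ballots, Plan D on 19. Plan D wins 19–12.
Measure 1 vs Measure 3: Measure 1 is ranked higher on 4+7+6 = 17 ballots, Measure 3 on 14. Measure 1 wins 17–14.
Measure 1 vs Measure 4: 6 to 25, Measure 4.
Measure 1–Plan B: Measure 1 27–4.
Plan D–Measure 3: Plan D 18–13.
Plan D vs Measure 4: Measure 4, 17–14.
Plan D vs Plan B: Plan D wins 26–5.
Measure 3 vs Measure 4: Measure 3 is ranked higher on 2+1+2+6+6+3 = 20 ballots, Measure 4 on 11. Measure 3 wins 20–11.
Measure 3 vs Plan B: Measure 3, 23–8.
Measure 4 vs Plan B: Measure 4 wins 21–10.
Each option drops at least one matchup (Measure 1 loses to Plan D; Plan D loses to Measure 4; Measure 3 loses to Measure 1; Measure 4 loses to Measure 3; Plan B loses to Measure 1); the cycle Measure 1 → Measure 3 → Measure 4 → Measure 1 rules out a Condorcet winner.

none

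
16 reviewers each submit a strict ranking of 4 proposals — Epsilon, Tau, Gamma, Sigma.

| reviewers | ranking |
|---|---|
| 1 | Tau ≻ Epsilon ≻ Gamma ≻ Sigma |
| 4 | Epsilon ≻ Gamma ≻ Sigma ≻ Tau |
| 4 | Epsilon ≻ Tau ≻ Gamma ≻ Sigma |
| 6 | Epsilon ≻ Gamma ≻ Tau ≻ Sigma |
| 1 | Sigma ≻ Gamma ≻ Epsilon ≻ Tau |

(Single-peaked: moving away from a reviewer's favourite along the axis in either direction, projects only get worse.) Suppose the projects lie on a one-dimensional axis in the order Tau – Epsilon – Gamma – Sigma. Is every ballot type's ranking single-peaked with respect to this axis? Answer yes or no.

Axis positions: Tau=1, Epsilon=2, Gamma=3, Sigma=4.
Ballot type 1 (peak Tau at position 1): ranking walks positions 1-2-3-4, expanding outward from the peak — single-peaked.
Ballot type 2 (peak Epsilon at position 2): ranking walks positions 2-3-4-1, expanding outward from the peak — single-peaked.
Ballot type 3 (peak Epsilon at position 2): ranking walks positions 2-1-3-4, expanding outward from the peak — single-peaked.
Ballot type 4 (peak Epsilon at position 2): ranking walks positions 2-3-1-4, expanding outward from the peak — single-peaked.
Ballot type 5 (peak Sigma at position 4): ranking walks positions 4-3-2-1, expanding outward from the peak — single-peaked.
Every ranking is single-peaked on this axis.

yes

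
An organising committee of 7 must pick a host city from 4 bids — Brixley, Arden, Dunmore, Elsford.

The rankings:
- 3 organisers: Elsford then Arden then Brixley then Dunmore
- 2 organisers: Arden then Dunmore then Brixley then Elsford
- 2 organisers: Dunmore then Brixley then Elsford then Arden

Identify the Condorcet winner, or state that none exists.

none

Head-to-head results (7 organisers):
Brixley vs Arden: Brixley is ranked higher on 2 ballots, Arden on 5. Arden wins 5–2.
Brixley vs Dunmore: Brixley preferred on 3 ballots; Dunmore wins 4–3.
Brixley vs Elsford: 2+2 = 4 for Brixley, 3 for Elsford — Brixley by 4–3.
Arden vs Dunmore: 3+2 = 5 for Arden, 2 for Dunmore — Arden by 5–2.
Arden vs Elsford: Arden is ranked higher on 2 ballots, Elsford on 5. Elsford wins 5–2.
Dunmore vs Elsford: 4 to 3, Dunmore.
Every city loses at least once (Brixley loses to Arden; Arden loses to Elsford; Dunmore loses to Arden; Elsford loses to Brixley). The majority relation contains the cycle Brixley → Elsford → Arden → Brixley, so there is no Condorcet winner.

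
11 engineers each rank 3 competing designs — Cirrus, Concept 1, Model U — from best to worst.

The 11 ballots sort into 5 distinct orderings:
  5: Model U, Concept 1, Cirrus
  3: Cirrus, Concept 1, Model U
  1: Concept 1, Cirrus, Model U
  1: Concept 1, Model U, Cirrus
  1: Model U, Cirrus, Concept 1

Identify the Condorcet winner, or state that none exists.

Pairwise majorities:
Cirrus–Concept 1: Concept 1 7–4.
Cirrus vs Model U: Model U, 7–4.
Concept 1 vs Model U: Model U, 6–5.
Model U wins every pairwise contest, so Model U is the Condorcet winner.

Model U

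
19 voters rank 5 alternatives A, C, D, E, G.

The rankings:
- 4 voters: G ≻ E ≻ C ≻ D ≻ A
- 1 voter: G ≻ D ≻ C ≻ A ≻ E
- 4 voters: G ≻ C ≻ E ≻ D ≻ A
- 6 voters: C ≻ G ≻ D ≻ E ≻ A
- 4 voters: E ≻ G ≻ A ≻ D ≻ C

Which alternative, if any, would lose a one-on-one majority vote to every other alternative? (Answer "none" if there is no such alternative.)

Head-to-head results (19 voters):
A vs C: C, 15–4.
A vs D: 4 for A, 15 for D — D by 15–4.
A vs E: A is ranked higher on 1 ballot, E on 18. E wins 18–1.
A vs G: A preferred on 0 ballots; G wins 19–0.
C vs D: C, 14–5.
C–E: C 11–8.
C vs G: G wins 13–6.
D vs E: D is ranked higher on 1+6 = 7 ballots, E on 12. E wins 12–7.
D vs G: G, 19–0.
E vs G: 4 for E, 15 for G — G by 15–4.
A is beaten in every head-to-head and is the Condorcet loser.

A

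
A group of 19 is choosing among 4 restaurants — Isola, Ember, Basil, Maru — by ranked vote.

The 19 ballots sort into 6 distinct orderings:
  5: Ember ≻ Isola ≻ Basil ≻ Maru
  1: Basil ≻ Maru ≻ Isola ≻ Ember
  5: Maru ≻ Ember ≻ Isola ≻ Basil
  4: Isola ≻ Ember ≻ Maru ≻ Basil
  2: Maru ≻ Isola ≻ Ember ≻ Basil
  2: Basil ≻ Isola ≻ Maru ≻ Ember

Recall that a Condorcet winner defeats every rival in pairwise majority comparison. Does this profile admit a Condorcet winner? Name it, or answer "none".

Check each pair by majority over 19 ballots:
Isola vs Ember: Ember, 10–9.
Isola vs Basil: Isola, 16–3.
Isola vs Maru: Isola, 11–8.
Ember vs Basil: Ember, 16–3.
Ember vs Maru: Maru, 10–9.
Basil vs Maru: Maru wins 11–8.
No restaurant is unbeaten: Isola loses to Ember; Ember loses to Maru; Basil loses to Isola; Maru loses to Isola. In particular Isola → Maru → Ember → Isola is a majority cycle — no Condorcet winner exists.

none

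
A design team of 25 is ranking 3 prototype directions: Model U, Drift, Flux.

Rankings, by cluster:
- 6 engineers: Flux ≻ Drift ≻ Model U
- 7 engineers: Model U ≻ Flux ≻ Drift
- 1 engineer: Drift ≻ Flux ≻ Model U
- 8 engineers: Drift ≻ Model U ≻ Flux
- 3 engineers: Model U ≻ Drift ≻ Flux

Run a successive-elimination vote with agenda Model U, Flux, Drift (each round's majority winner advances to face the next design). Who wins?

Round 1: Model U vs Flux — 18–7, Model U advances.
Round 2: Model U vs Drift — 10–15, Drift advances.
The agenda winner is Drift.

Drift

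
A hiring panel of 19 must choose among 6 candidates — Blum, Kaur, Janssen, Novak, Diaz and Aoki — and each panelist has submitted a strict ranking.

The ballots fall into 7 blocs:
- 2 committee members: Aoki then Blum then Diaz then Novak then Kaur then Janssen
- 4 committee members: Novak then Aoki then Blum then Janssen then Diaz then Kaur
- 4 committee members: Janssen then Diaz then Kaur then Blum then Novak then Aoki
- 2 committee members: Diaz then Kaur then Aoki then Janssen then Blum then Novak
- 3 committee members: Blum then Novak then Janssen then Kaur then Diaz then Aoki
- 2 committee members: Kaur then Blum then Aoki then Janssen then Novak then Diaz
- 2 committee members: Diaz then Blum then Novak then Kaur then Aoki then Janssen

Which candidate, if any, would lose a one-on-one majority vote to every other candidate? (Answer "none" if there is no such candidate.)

Head-to-head results (19 committee members):
Blum vs Kaur: Blum wins 11–8.
Blum–Janssen: Blum 13–6.
Blum–Novak: Blum 15–4.
Blum vs Diaz: Blum preferred on 2+4+3+2 = 11 ballots; Blum wins 11–8.
Blum vs Aoki: 4+3+2+2 = 11 for Blum, 8 for Aoki — Blum by 11–8.
Kaur vs Janssen: Kaur preferred on 2+2+2+2 = 8 ballots; Janssen wins 11–8.
Kaur vs Novak: 8 to 11, Novak.
Kaur–Diaz: Diaz 14–5.
Kaur vs Aoki: 13 to 6, Kaur.
Janssen vs Novak: Novak wins 11–8.
Janssen–Diaz: Janssen 13–6.
Janssen vs Aoki: 4+3 = 7 for Janssen, 12 for Aoki — Aoki by 12–7.
Novak vs Diaz: Novak preferred on 4+3+2 = 9 ballots; Diaz wins 10–9.
Novak vs Aoki: Novak preferred on 4+4+3+2 = 13 ballots; Novak wins 13–6.
Diaz vs Aoki: 11 to 8, Diaz.
Every candidate wins at least one matchup (Blum beats Kaur; Kaur beats Aoki; Janssen beats Kaur; Novak beats Kaur; Diaz beats Kaur; Aoki beats Janssen), so there is no Condorcet loser.

none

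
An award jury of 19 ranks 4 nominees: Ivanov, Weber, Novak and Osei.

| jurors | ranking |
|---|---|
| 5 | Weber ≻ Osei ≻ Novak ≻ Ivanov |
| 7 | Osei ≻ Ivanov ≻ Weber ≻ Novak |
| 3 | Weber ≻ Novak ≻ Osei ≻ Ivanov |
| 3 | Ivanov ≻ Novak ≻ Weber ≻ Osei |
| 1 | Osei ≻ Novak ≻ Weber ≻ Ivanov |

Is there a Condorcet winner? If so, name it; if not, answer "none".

none

Check each pair by majority over 19 ballots:
Ivanov vs Weber: Ivanov is ranked higher on 7+3 = 10 ballots, Weber on 9. Ivanov wins 10–9.
Ivanov vs Novak: Ivanov preferred on 7+3 = 10 ballots; Ivanov wins 10–9.
Ivanov vs Osei: Ivanov preferred on 3 ballots; Osei wins 16–3.
Weber vs Novak: 15 to 4, Weber.
Weber vs Osei: Weber preferred on 5+3+3 = 11 ballots; Weber wins 11–8.
Novak vs Osei: 3+3 = 6 for Novak, 13 for Osei — Osei by 13–6.
No nominee is unbeaten: Ivanov loses to Osei; Weber loses to Ivanov; Novak loses to Ivanov; Osei loses to Weber. In particular Ivanov → Weber → Osei → Ivanov is a majority cycle — no Condorcet winner exists.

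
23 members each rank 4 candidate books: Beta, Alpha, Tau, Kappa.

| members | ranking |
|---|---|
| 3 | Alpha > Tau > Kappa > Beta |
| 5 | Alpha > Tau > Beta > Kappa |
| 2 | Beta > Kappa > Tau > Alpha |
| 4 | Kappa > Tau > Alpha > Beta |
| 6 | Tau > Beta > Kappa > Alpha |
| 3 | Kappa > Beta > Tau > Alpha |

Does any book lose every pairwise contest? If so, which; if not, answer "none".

none

Head-to-head results (23 members):
Beta vs Alpha: Alpha, 12–11.
Beta vs Tau: 5 to 18, Tau.
Beta vs Kappa: Beta is ranked higher on 5+2+6 = 13 ballots, Kappa on 10. Beta wins 13–10.
Alpha vs Tau: Tau, 15–8.
Alpha–Kappa: Kappa 15–8.
Tau vs Kappa: 14 to 9, Tau.
Each book has at least one pairwise win (Beta beats Kappa; Alpha beats Beta; Tau beats Beta; Kappa beats Alpha) — no Condorcet loser.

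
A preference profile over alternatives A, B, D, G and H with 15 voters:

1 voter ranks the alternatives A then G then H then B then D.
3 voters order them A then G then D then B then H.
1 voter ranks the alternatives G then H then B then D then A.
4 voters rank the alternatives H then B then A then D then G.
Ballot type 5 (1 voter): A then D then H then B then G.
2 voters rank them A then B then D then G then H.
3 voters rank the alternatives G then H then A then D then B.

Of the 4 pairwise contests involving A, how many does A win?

A against each rival (15 voters):
A vs B: A preferred on 1+3+1+2+3 = 10 ballots; A wins 10–5.
A vs D: 1+3+4+1+2+3 = 14 for A, 1 for D — A by 14–1.
A vs G: A, 11–4.
A vs H: 1+3+1+2 = 7 for A, 8 for H — H by 8–7.
A beats B, D, G; loses to H — 3 pairwise wins.

3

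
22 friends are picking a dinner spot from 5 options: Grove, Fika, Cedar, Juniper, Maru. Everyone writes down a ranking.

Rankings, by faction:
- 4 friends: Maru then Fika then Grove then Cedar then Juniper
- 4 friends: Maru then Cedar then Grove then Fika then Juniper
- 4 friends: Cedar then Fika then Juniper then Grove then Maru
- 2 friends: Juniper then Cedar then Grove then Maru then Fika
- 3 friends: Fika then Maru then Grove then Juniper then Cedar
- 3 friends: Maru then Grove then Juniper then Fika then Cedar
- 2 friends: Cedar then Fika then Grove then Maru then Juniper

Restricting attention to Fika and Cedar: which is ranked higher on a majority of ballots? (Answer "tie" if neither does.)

Ballots ranking Fika above Cedar: 4 + 3 + 3 = 10.
Ballots ranking Cedar above Fika: 22 − 10 = 12.
Cedar wins the head-to-head 12–10.

Cedar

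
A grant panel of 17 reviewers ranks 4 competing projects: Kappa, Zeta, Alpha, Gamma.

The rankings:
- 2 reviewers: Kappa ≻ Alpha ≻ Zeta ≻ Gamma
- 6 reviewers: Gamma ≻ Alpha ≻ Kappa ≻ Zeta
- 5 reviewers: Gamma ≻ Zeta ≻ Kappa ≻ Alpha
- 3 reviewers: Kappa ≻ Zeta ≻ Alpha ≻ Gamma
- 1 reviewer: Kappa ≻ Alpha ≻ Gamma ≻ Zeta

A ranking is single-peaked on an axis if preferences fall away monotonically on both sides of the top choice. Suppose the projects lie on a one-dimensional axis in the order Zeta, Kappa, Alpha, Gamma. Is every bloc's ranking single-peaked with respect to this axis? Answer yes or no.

no

Axis positions: Zeta=1, Kappa=2, Alpha=3, Gamma=4.
Bloc 1 (peak Kappa at position 2): ranking walks positions 2-3-1-4, expanding outward from the peak — single-peaked.
Bloc 2 (peak Gamma at position 4): ranking walks positions 4-3-2-1, expanding outward from the peak — single-peaked.
Bloc 3: ranking walks positions 4-1-2-3; Zeta is ranked above Alpha even though Alpha lies between Zeta and the peak Gamma on the axis — preferences dip and rise again. Not single-peaked.
Bloc 4 (peak Kappa at position 2): ranking walks positions 2-1-3-4, expanding outward from the peak — single-peaked.
Bloc 5 (peak Kappa at position 2): ranking walks positions 2-3-4-1, expanding outward from the peak — single-peaked.
Bloc 3 violates single-peakedness, so the profile is not single-peaked on this axis.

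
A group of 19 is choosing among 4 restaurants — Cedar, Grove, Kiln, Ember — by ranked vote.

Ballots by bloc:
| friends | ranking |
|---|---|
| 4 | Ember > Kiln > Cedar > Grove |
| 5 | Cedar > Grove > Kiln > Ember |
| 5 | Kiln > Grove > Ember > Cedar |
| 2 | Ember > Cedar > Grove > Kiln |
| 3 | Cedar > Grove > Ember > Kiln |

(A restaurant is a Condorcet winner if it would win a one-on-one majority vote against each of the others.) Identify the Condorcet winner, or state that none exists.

none

Pairwise majorities:
Cedar vs Grove: Cedar is ranked higher on 4+5+2+3 = 14 ballots, Grove on 5. Cedar wins 14–5.
Cedar vs Kiln: Cedar is ranked higher on 5+2+3 = 10 ballots, Kiln on 9. Cedar wins 10–9.
Cedar vs Ember: Cedar preferred on 5+3 = 8 ballots; Ember wins 11–8.
Grove vs Kiln: Grove preferred on 5+2+3 = 10 ballots; Grove wins 10–9.
Grove vs Ember: 13 to 6, Grove.
Kiln vs Ember: 5+5 = 10 for Kiln, 9 for Ember — Kiln by 10–9.
Each restaurant drops at least one matchup (Cedar loses to Ember; Grove loses to Cedar; Kiln loses to Cedar; Ember loses to Grove); the cycle Cedar > Grove > Ember > Cedar rules out a Condorcet winner.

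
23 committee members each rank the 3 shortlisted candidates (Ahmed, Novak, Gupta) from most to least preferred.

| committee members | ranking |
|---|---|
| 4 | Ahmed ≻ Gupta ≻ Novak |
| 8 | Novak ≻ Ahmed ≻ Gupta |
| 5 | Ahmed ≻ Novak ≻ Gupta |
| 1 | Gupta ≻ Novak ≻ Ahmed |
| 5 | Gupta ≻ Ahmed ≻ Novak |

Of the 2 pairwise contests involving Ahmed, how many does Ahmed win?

2

Ahmed against each rival (23 committee members):
Ahmed vs Novak: Ahmed wins 14–9.
Ahmed–Gupta: Ahmed 17–6.
Ahmed beats Novak, Gupta — 2 pairwise wins.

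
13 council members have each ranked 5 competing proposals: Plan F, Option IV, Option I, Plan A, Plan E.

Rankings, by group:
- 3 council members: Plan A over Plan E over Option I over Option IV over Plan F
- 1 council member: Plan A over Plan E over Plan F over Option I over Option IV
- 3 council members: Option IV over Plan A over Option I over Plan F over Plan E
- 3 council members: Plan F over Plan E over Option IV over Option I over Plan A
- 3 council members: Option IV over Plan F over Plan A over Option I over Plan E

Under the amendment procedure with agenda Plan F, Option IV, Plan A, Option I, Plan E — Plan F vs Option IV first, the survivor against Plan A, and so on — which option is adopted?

Plan E

Round 1: Plan F vs Option IV — 4–9, Option IV advances.
Round 2: Option IV vs Plan A — 9–4, Option IV advances.
Round 3: Option IV vs Option I — 9–4, Option IV advances.
Round 4: Option IV vs Plan E — 6–7, Plan E advances.
The agenda winner is Plan E.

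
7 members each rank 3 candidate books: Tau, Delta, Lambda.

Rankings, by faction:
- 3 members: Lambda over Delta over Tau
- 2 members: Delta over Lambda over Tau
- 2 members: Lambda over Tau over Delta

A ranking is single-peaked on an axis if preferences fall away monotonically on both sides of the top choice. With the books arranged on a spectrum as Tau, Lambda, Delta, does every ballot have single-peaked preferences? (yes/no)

yes

Axis positions: Tau=1, Lambda=2, Delta=3.
Faction 1 (peak Lambda at position 2): ranking walks positions 2-3-1, expanding outward from the peak — single-peaked.
Faction 2 (peak Delta at position 3): ranking walks positions 3-2-1, expanding outward from the peak — single-peaked.
Faction 3 (peak Lambda at position 2): ranking walks positions 2-1-3, expanding outward from the peak — single-peaked.
Every ranking is single-peaked on this axis.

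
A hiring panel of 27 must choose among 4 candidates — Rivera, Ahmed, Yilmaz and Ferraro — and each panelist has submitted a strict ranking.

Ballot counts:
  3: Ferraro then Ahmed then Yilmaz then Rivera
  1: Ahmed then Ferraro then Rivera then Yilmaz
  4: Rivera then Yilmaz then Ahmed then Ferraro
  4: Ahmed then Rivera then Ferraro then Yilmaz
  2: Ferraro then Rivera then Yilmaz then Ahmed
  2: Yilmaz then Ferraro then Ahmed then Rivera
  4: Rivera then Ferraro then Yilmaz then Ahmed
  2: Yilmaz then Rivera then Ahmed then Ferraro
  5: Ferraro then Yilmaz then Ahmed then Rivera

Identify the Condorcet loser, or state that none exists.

none

Head-to-head results (27 committee members):
Rivera vs Ahmed: Rivera is ranked higher on 4+2+4+2 = 12 ballots, Ahmed on 15. Ahmed wins 15–12.
Rivera vs Yilmaz: Rivera wins 15–12.
Rivera vs Ferraro: Rivera wins 14–13.
Ahmed vs Yilmaz: Ahmed preferred on 3+1+4 = 8 ballots; Yilmaz wins 19–8.
Ahmed–Ferraro: Ferraro 16–11.
Yilmaz vs Ferraro: Yilmaz preferred on 4+2+2 = 8 ballots; Ferraro wins 19–8.
No candidate is winless: Rivera beats Yilmaz; Ahmed beats Rivera; Yilmaz beats Ahmed; Ferraro beats Ahmed. There is no Condorcet loser.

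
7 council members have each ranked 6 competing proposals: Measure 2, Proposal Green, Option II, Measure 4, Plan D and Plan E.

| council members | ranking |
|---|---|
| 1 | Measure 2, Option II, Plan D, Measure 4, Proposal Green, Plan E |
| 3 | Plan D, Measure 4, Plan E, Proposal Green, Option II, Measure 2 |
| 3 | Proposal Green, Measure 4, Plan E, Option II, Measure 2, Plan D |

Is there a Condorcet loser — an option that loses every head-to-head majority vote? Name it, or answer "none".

Pairwise majorities:
Measure 2 vs Proposal Green: Proposal Green wins 6–1.
Measure 2 vs Option II: Measure 2 preferred on 1 ballot; Option II wins 6–1.
Measure 2 vs Measure 4: Measure 4 wins 6–1.
Measure 2 vs Plan D: Measure 2 wins 4–3.
Measure 2 vs Plan E: 1 for Measure 2, 6 for Plan E — Plan E by 6–1.
Proposal Green vs Option II: Proposal Green is ranked higher on 3+3 = 6 ballots, Option II on 1. Proposal Green wins 6–1.
Proposal Green vs Measure 4: Measure 4, 4–3.
Proposal Green vs Plan D: Plan D, 4–3.
Proposal Green vs Plan E: Proposal Green, 4–3.
Option II vs Measure 4: Option II preferred on 1 ballot; Measure 4 wins 6–1.
Option II vs Plan D: Option II, 4–3.
Option II–Plan E: Plan E 6–1.
Measure 4 vs Plan D: Measure 4 preferred on 3 ballots; Plan D wins 4–3.
Measure 4 vs Plan E: Measure 4 is ranked higher on 1+3+3 = 7 ballots, Plan E on 0. Measure 4 wins 7–0.
Plan D vs Plan E: Plan D is ranked higher on 1+3 = 4 ballots, Plan E on 3. Plan D wins 4–3.
Each option has at least one pairwise win (Measure 2 beats Plan D; Proposal Green beats Measure 2; Option II beats Measure 2; Measure 4 beats Measure 2; Plan D beats Proposal Green; Plan E beats Measure 2) — no Condorcet loser.

none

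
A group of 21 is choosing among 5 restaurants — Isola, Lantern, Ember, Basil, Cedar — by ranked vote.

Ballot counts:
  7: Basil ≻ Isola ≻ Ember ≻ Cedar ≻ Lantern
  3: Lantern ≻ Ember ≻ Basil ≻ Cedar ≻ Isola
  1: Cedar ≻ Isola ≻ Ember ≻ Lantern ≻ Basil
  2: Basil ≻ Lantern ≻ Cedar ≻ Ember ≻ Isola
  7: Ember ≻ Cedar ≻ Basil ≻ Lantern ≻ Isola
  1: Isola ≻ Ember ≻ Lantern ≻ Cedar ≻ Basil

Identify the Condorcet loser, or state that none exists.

Head-to-head results (21 friends):
Isola vs Lantern: Isola preferred on 7+1+1 = 9 ballots; Lantern wins 12–9.
Isola vs Ember: Isola preferred on 7+1+1 = 9 ballots; Ember wins 12–9.
Isola vs Basil: Basil wins 19–2.
Isola vs Cedar: Isola is ranked higher on 7+1 = 8 ballots, Cedar on 13. Cedar wins 13–8.
Lantern vs Ember: 3+2 = 5 for Lantern, 16 for Ember — Ember by 16–5.
Lantern vs Basil: Basil wins 16–5.
Lantern vs Cedar: Cedar, 15–6.
Ember vs Basil: Ember is ranked higher on 3+1+7+1 = 12 ballots, Basil on 9. Ember wins 12–9.
Ember vs Cedar: 7+3+7+1 = 18 for Ember, 3 for Cedar — Ember by 18–3.
Basil vs Cedar: 12 to 9, Basil.
Isola is beaten in every head-to-head and is the Condorcet loser.

Isola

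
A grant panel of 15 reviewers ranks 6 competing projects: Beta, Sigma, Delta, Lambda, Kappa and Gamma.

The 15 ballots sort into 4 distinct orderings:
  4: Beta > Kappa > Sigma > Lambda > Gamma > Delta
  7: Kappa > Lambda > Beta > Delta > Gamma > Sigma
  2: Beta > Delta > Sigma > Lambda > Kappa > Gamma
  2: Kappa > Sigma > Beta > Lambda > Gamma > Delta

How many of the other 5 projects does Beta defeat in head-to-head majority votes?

Beta against each rival (15 reviewers):
Beta vs Sigma: Beta, 13–2.
Beta vs Delta: Beta preferred on 4+7+2+2 = 15 ballots; Beta wins 15–0.
Beta vs Lambda: Beta, 8–7.
Beta vs Kappa: Beta preferred on 4+2 = 6 ballots; Kappa wins 9–6.
Beta vs Gamma: 4+7+2+2 = 15 for Beta, 0 for Gamma — Beta by 15–0.
Beta beats Sigma, Delta, Lambda, Gamma; loses to Kappa — 4 pairwise wins.

4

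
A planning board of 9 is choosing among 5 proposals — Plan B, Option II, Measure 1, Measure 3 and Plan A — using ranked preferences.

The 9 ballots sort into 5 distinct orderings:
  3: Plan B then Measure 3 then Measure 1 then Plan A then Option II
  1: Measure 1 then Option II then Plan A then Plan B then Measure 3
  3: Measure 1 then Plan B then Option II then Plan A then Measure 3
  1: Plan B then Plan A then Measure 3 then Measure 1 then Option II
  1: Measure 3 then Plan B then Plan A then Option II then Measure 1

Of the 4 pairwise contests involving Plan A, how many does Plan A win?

2

Plan A against each rival (9 council members):
Plan A vs Plan B: 1 for Plan A, 8 for Plan B — Plan B by 8–1.
Plan A vs Option II: Plan A is ranked higher on 3+1+1 = 5 ballots, Option II on 4. Plan A wins 5–4.
Plan A vs Measure 1: 2 to 7, Measure 1.
Plan A vs Measure 3: 1+3+1 = 5 for Plan A, 4 for Measure 3 — Plan A by 5–4.
Plan A beats Option II, Measure 3; loses to Plan B, Measure 1 — 2 pairwise wins.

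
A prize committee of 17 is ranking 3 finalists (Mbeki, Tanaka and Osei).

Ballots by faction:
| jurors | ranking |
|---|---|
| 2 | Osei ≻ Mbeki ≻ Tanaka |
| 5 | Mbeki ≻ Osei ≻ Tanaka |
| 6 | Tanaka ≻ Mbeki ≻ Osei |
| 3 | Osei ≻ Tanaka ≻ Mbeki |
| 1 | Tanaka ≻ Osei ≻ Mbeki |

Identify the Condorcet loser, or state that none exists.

none

Head-to-head results (17 jurors):
Mbeki vs Tanaka: 7 to 10, Tanaka.
Mbeki vs Osei: Mbeki, 11–6.
Tanaka vs Osei: 7 to 10, Osei.
No nominee is winless: Mbeki beats Osei; Tanaka beats Mbeki; Osei beats Tanaka. There is no Condorcet loser.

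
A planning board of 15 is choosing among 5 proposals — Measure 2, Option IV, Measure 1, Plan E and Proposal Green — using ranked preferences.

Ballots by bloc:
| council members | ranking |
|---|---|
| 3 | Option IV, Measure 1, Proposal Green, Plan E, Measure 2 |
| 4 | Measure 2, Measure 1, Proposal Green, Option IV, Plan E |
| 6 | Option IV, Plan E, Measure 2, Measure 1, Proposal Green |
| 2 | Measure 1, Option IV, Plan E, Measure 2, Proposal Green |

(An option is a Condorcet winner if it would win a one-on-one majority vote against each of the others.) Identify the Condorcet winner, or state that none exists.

Option IV

Pairwise majorities:
Measure 2 vs Option IV: Measure 2 is ranked higher on 4 ballots, Option IV on 11. Option IV wins 11–4.
Measure 2 vs Measure 1: 10 to 5, Measure 2.
Measure 2 vs Plan E: 4 for Measure 2, 11 for Plan E — Plan E by 11–4.
Measure 2 vs Proposal Green: 12 to 3, Measure 2.
Option IV vs Measure 1: Option IV preferred on 3+6 = 9 ballots; Option IV wins 9–6.
Option IV vs Plan E: Option IV is ranked higher on 3+4+6+2 = 15 ballots, Plan E on 0. Option IV wins 15–0.
Option IV vs Proposal Green: Option IV preferred on 3+6+2 = 11 ballots; Option IV wins 11–4.
Measure 1 vs Plan E: Measure 1 is ranked higher on 3+4+2 = 9 ballots, Plan E on 6. Measure 1 wins 9–6.
Measure 1 vs Proposal Green: 15 to 0, Measure 1.
Plan E vs Proposal Green: 6+2 = 8 for Plan E, 7 for Proposal Green — Plan E by 8–7.
Option IV defeats every rival head-to-head and is the Condorcet winner.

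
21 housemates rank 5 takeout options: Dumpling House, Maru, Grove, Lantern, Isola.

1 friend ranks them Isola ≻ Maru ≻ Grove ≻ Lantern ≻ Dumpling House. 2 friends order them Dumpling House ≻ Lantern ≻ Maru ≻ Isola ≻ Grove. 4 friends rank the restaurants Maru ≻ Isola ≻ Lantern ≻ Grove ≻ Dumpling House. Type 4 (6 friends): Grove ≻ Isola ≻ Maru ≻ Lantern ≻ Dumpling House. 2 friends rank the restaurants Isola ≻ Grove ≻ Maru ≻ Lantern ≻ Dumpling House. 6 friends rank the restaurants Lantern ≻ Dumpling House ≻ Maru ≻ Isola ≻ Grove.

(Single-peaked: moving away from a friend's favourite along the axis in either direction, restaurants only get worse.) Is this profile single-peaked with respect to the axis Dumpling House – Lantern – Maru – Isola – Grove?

yes

Axis positions: Dumpling House=1, Lantern=2, Maru=3, Isola=4, Grove=5.
Type 1 (peak Isola at position 4): ranking walks positions 4-3-5-2-1, expanding outward from the peak — single-peaked.
Type 2 (peak Dumpling House at position 1): ranking walks positions 1-2-3-4-5, expanding outward from the peak — single-peaked.
Type 3 (peak Maru at position 3): ranking walks positions 3-4-2-5-1, expanding outward from the peak — single-peaked.
Type 4 (peak Grove at position 5): ranking walks positions 5-4-3-2-1, expanding outward from the peak — single-peaked.
Type 5 (peak Isola at position 4): ranking walks positions 4-5-3-2-1, expanding outward from the peak — single-peaked.
Type 6 (peak Lantern at position 2): ranking walks positions 2-1-3-4-5, expanding outward from the peak — single-peaked.
Every ranking is single-peaked on this axis.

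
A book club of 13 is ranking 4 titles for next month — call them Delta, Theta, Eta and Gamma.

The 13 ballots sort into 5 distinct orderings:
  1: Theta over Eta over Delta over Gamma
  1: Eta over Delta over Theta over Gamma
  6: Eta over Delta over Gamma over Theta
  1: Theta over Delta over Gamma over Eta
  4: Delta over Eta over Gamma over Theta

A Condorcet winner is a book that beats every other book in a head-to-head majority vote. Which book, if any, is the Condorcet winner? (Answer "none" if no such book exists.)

Check each pair by majority over 13 ballots:
Delta vs Theta: Delta, 11–2.
Delta vs Eta: Eta wins 8–5.
Delta vs Gamma: Delta, 13–0.
Theta vs Eta: 1+1 = 2 for Theta, 11 for Eta — Eta by 11–2.
Theta–Gamma: Gamma 10–3.
Eta vs Gamma: Eta preferred on 1+1+6+4 = 12 ballots; Eta wins 12–1.
Only Eta has no losses; Eta is the Condorcet winner.

Eta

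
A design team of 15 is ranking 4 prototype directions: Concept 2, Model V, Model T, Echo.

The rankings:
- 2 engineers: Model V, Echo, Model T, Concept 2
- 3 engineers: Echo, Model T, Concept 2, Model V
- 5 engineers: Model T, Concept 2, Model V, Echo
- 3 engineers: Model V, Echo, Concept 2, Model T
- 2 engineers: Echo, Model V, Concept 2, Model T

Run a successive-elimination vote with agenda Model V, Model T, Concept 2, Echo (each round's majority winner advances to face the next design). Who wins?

Echo

Round 1: Model V vs Model T — 7–8, Model T advances.
Round 2: Model T vs Concept 2 — 10–5, Model T advances.
Round 3: Model T vs Echo — 5–10, Echo advances.
Echo survives the agenda.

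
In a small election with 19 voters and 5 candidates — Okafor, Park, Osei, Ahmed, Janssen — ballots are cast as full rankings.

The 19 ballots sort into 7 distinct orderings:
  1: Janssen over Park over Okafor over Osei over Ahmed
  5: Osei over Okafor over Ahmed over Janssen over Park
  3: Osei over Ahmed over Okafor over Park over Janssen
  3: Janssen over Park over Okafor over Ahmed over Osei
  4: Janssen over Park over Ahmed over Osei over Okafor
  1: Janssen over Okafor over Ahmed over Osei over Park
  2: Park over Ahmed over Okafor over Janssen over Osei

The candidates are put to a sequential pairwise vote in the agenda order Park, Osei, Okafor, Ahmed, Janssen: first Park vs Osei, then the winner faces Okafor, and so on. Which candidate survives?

Round 1: Park vs Osei — 10–9, Park advances.
Round 2: Park vs Okafor — 10–9, Park advances.
Round 3: Park vs Ahmed — 10–9, Park advances.
Round 4: Park vs Janssen — 5–14, Janssen advances.
Janssen survives the agenda.

Janssen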